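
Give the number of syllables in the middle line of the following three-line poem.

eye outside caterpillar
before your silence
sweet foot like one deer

The middle line: before (2), your (1), silence (2) → 5

5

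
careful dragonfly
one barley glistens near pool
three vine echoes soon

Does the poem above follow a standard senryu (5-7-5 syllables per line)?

Yes

Line 1: careful (2), dragonfly (3) → 5 ✓
Line 2: one (1), barley (2), glistens (2), near (1), pool (1) → 7 ✓
Line 3: three (1), vine (1), echoes (2), soon (1) → 5 ✓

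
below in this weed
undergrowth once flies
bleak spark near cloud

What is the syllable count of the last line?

The last line: bleak(1) + spark(1) + near(1) + cloud(1) = 4

4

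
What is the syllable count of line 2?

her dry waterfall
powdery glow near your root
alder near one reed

Line 2: powdery(3) + glow(1) + near(1) + your(1) + root(1) = 7

7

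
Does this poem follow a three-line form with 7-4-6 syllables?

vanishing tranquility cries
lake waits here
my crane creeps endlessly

No

Line 1: "vanishing tranquility cries": 3+4+1 = 8 (expected 7)
Line 2: "lake waits here": 1+1+1 = 3 (expected 4)
Line 3: "my crane creeps endlessly": 1+1+1+3 = 6 ✓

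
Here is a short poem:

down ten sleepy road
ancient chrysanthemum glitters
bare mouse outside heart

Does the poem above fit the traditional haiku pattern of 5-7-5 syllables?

Line 1: "down ten sleepy road": 1+1+2+1 = 5 ✓
Line 2: "ancient chrysanthemum glitters": 2+4+2 = 8 (expected 7)
Line 3: "bare mouse outside heart": 1+1+2+1 = 5 ✓

No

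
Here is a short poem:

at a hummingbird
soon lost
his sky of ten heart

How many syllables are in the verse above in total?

12

Line 1: at(1) + a(1) + hummingbird(3) = 5
Line 2: soon(1) + lost(1) = 2
Line 3: his(1) + sky(1) + of(1) + ten(1) + heart(1) = 5
Total: 5 + 2 + 5 = 12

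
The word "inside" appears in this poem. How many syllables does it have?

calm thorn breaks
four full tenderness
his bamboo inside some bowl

2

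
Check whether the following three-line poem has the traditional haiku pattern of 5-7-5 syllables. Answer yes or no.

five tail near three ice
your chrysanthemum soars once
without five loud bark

Line 1: five (1), tail (1), near (1), three (1), ice (1) → 5 ✓
Line 2: your (1), chrysanthemum (4), soars (1), once (1) → 7 ✓
Line 3: without (2), five (1), loud (1), bark (1) → 5 ✓

Yes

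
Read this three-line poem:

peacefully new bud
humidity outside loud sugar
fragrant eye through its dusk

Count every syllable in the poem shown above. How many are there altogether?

20

Line 1: peacefully (3), new (1), bud (1) → 5
Line 2: humidity (4), outside (2), loud (1), sugar (2) → 9
Line 3: fragrant (2), eye (1), through (1), its (1), dusk (1) → 6
Total: 5 + 9 + 6 = 20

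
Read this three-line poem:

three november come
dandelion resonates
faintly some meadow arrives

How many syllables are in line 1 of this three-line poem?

Line 1: three(1) + november(3) + come(1) = 5

5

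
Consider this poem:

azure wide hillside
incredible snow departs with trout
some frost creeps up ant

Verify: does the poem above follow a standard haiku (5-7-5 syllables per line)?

No

Line 1: "azure wide hillside": 2+1+2 = 5 ✓
Line 2: "incredible snow departs with trout": 4+1+2+1+1 = 9 (expected 7)
Line 3: "some frost creeps up ant": 1+1+1+1+1 = 5 ✓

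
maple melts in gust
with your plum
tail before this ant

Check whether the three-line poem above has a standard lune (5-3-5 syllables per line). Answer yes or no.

Line 1: maple(2) + melts(1) + in(1) + gust(1) = 5 ✓
Line 2: with(1) + your(1) + plum(1) = 3 ✓
Line 3: tail(1) + before(2) + this(1) + ant(1) = 5 ✓

Yes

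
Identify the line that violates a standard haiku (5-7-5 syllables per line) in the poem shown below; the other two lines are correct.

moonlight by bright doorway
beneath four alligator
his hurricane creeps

Line 1: moonlight(2) + by(1) + bright(1) + doorway(2) = 6 (expected 5)
Line 2: beneath(2) + four(1) + alligator(4) = 7 ✓
Line 3: his(1) + hurricane(3) + creeps(1) = 5 ✓

The first line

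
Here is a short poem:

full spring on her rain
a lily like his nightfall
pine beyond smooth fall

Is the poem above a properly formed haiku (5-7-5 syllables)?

Yes

Line 1: full(1) + spring(1) + on(1) + her(1) + rain(1) = 5 ✓
Line 2: a(1) + lily(2) + like(1) + his(1) + nightfall(2) = 7 ✓
Line 3: pine(1) + beyond(2) + smooth(1) + fall(1) = 5 ✓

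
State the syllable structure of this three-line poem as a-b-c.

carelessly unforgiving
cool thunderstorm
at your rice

Line 1: carelessly (3), unforgiving (4) → 7
Line 2: cool (1), thunderstorm (3) → 4
Line 3: at (1), your (1), rice (1) → 3

7-4-3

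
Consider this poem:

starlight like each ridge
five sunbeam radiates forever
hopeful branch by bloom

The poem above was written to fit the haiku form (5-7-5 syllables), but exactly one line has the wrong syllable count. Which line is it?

Line 1: starlight(2) + like(1) + each(1) + ridge(1) = 5 ✓
Line 2: five(1) + sunbeam(2) + radiates(3) + forever(3) = 9 (expected 7)
Line 3: hopeful(2) + branch(1) + by(1) + bloom(1) = 5 ✓

The second line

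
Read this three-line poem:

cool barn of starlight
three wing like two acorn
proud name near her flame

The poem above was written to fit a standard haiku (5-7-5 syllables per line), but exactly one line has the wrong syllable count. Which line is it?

The second line

Line 1: "cool barn of starlight": 1+1+1+2 = 5 ✓
Line 2: "three wing like two acorn": 1+1+1+1+2 = 6 (expected 7)
Line 3: "proud name near her flame": 1+1+1+1+1 = 5 ✓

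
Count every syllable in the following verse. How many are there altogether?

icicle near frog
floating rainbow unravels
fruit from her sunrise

17

Line 1: icicle(3) + near(1) + frog(1) = 5
Line 2: floating(2) + rainbow(2) + unravels(3) = 7
Line 3: fruit(1) + from(1) + her(1) + sunrise(2) = 5
Total: 5 + 7 + 5 = 17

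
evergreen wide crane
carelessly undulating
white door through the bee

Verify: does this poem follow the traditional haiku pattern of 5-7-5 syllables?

Yes

Line 1: evergreen(3) + wide(1) + crane(1) = 5 ✓
Line 2: carelessly(3) + undulating(4) = 7 ✓
Line 3: white(1) + door(1) + through(1) + the(1) + bee(1) = 5 ✓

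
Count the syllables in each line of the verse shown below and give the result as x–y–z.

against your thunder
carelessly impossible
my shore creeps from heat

5–7–5

Line 1: "against your thunder": 2+1+2 = 5
Line 2: "carelessly impossible": 3+4 = 7
Line 3: "my shore creeps from heat": 1+1+1+1+1 = 5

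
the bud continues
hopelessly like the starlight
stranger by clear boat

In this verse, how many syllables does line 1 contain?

5

Line 1: "the bud continues": 1+1+3 = 5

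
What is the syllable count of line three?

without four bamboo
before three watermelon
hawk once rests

3

Line three: hawk(1) + once(1) + rests(1) = 3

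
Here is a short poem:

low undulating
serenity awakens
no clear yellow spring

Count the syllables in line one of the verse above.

5

Line one: low (1), undulating (4) → 5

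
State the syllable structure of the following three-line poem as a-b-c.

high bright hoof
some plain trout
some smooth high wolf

Line 1: high(1) + bright(1) + hoof(1) = 3
Line 2: some(1) + plain(1) + trout(1) = 3
Line 3: some(1) + smooth(1) + high(1) + wolf(1) = 4

3-3-4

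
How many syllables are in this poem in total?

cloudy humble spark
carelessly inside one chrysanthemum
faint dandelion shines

Line 1: "cloudy humble spark": 2+2+1 = 5
Line 2: "carelessly inside one chrysanthemum": 3+2+1+4 = 10
Line 3: "faint dandelion shines": 1+4+1 = 6
Total: 5 + 10 + 6 = 21

21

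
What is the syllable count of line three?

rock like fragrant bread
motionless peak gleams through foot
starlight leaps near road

5

Line three: starlight(2) + leaps(1) + near(1) + road(1) = 5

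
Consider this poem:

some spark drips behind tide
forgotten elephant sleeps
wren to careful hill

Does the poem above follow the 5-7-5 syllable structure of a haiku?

No

Line 1: "some spark drips behind tide": 1+1+1+2+1 = 6 (expected 5)
Line 2: "forgotten elephant sleeps": 3+3+1 = 7 ✓
Line 3: "wren to careful hill": 1+1+2+1 = 5 ✓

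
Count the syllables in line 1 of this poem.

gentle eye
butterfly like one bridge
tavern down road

3

Line 1: "gentle eye": 2+1 = 3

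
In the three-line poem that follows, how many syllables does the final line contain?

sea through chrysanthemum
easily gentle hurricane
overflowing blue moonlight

7

The final line: overflowing (4), blue (1), moonlight (2) → 7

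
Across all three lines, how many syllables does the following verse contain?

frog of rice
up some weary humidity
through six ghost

Line 1: frog (1), of (1), rice (1) → 3
Line 2: up (1), some (1), weary (2), humidity (4) → 8
Line 3: through (1), six (1), ghost (1) → 3
Total: 3 + 8 + 3 = 14

14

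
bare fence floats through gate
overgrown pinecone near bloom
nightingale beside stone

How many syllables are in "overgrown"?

"overgrown" has 3 syllables.

3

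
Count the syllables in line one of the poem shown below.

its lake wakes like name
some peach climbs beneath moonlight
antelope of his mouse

5

Line one: its(1) + lake(1) + wakes(1) + like(1) + name(1) = 5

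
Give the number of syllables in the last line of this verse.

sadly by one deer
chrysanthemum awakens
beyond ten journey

5

The last line: beyond(2) + ten(1) + journey(2) = 5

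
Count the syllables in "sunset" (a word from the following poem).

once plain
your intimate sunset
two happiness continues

"sunset" has 2 syllables.

2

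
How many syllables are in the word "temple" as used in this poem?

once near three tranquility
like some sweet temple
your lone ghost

2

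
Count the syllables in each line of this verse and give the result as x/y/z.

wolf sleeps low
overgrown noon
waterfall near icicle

Line 1: wolf(1) + sleeps(1) + low(1) = 3
Line 2: overgrown(3) + noon(1) = 4
Line 3: waterfall(3) + near(1) + icicle(3) = 7

3/4/7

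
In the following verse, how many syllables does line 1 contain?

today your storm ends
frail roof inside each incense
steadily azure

Line 1: "today your storm ends": 2+1+1+1 = 5

5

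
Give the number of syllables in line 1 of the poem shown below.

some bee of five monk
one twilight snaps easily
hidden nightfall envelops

5

Line 1: "some bee of five monk": 1+1+1+1+1 = 5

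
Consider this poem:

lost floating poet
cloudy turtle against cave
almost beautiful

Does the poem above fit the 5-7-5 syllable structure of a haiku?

Line 1: lost(1) + floating(2) + poet(2) = 5 ✓
Line 2: cloudy(2) + turtle(2) + against(2) + cave(1) = 7 ✓
Line 3: almost(2) + beautiful(3) = 5 ✓

Yes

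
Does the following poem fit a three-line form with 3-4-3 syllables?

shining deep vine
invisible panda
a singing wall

No

Line 1: shining (2), deep (1), vine (1) → 4 (expected 3)
Line 2: invisible (4), panda (2) → 6 (expected 4)
Line 3: a (1), singing (2), wall (1) → 4 (expected 3)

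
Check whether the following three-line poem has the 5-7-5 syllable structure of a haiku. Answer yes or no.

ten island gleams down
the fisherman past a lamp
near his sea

Line 1: ten (1), island (2), gleams (1), down (1) → 5 ✓
Line 2: the (1), fisherman (3), past (1), a (1), lamp (1) → 7 ✓
Line 3: near (1), his (1), sea (1) → 3 (expected 5)

No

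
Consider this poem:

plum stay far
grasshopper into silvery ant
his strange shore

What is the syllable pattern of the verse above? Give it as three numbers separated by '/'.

3/9/3

Line 1: plum (1), stay (1), far (1) → 3
Line 2: grasshopper (3), into (2), silvery (3), ant (1) → 9
Line 3: his (1), strange (1), shore (1) → 3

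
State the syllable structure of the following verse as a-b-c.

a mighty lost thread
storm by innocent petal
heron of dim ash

5-7-5

Line 1: a(1) + mighty(2) + lost(1) + thread(1) = 5
Line 2: storm(1) + by(1) + innocent(3) + petal(2) = 7
Line 3: heron(2) + of(1) + dim(1) + ash(1) = 5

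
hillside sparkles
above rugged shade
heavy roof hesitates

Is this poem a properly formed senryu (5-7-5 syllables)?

No

Line 1: hillside(2) + sparkles(2) = 4 (expected 5)
Line 2: above(2) + rugged(2) + shade(1) = 5 (expected 7)
Line 3: heavy(2) + roof(1) + hesitates(3) = 6 (expected 5)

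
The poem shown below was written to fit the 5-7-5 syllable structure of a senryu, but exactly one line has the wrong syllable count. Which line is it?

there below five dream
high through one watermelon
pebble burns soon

Line 1: there (1), below (2), five (1), dream (1) → 5 ✓
Line 2: high (1), through (1), one (1), watermelon (4) → 7 ✓
Line 3: pebble (2), burns (1), soon (1) → 4 (expected 5)

Line 3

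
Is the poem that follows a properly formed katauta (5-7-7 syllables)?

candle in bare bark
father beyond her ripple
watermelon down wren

Line 1: "candle in bare bark": 2+1+1+1 = 5 ✓
Line 2: "father beyond her ripple": 2+2+1+2 = 7 ✓
Line 3: "watermelon down wren": 4+1+1 = 6 (expected 7)

No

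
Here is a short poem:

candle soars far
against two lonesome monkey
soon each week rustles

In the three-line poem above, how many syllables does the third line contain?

5

The third line: soon(1) + each(1) + week(1) + rustles(2) = 5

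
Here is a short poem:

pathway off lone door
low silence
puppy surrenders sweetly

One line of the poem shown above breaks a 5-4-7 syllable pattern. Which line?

Line 1: "pathway off lone door": 2+1+1+1 = 5 ✓
Line 2: "low silence": 1+2 = 3 (expected 4)
Line 3: "puppy surrenders sweetly": 2+3+2 = 7 ✓

Line 2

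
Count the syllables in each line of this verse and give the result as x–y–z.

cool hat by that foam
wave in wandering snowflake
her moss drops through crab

5–7–5

Line 1: "cool hat by that foam": 1+1+1+1+1 = 5
Line 2: "wave in wandering snowflake": 1+1+3+2 = 7
Line 3: "her moss drops through crab": 1+1+1+1+1 = 5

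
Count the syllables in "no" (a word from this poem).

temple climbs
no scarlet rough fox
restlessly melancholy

1

"no" has 1 syllable.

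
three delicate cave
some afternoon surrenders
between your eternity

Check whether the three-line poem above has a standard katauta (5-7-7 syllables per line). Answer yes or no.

Yes

Line 1: three (1), delicate (3), cave (1) → 5 ✓
Line 2: some (1), afternoon (3), surrenders (3) → 7 ✓
Line 3: between (2), your (1), eternity (4) → 7 ✓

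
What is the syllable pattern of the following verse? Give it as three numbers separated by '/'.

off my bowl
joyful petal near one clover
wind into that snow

3/8/5

Line 1: "off my bowl": 1+1+1 = 3
Line 2: "joyful petal near one clover": 2+2+1+1+2 = 8
Line 3: "wind into that snow": 1+2+1+1 = 5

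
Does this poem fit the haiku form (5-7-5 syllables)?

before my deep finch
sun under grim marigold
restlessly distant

Line 1: before (2), my (1), deep (1), finch (1) → 5 ✓
Line 2: sun (1), under (2), grim (1), marigold (3) → 7 ✓
Line 3: restlessly (3), distant (2) → 5 ✓

Yes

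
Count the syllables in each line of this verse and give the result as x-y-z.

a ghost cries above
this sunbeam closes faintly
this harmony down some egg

Line 1: "a ghost cries above": 1+1+1+2 = 5
Line 2: "this sunbeam closes faintly": 1+2+2+2 = 7
Line 3: "this harmony down some egg": 1+3+1+1+1 = 7

5-7-7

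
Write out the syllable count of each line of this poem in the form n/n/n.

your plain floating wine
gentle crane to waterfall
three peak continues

Line 1: your(1) + plain(1) + floating(2) + wine(1) = 5
Line 2: gentle(2) + crane(1) + to(1) + waterfall(3) = 7
Line 3: three(1) + peak(1) + continues(3) = 5

5/7/5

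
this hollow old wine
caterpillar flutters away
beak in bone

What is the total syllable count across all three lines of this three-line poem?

Line 1: "this hollow old wine": 1+2+1+1 = 5
Line 2: "caterpillar flutters away": 4+2+2 = 8
Line 3: "beak in bone": 1+1+1 = 3
Total: 5 + 8 + 3 = 16

16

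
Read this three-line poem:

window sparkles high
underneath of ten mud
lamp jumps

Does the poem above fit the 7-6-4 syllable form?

Line 1: window (2), sparkles (2), high (1) → 5 (expected 7)
Line 2: underneath (3), of (1), ten (1), mud (1) → 6 ✓
Line 3: lamp (1), jumps (1) → 2 (expected 4)

No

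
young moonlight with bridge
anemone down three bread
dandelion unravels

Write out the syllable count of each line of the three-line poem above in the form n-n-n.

Line 1: "young moonlight with bridge": 1+2+1+1 = 5
Line 2: "anemone down three bread": 4+1+1+1 = 7
Line 3: "dandelion unravels": 4+3 = 7

5-7-7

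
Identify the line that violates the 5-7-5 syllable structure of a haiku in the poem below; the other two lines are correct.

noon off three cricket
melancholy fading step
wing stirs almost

Line 1: "noon off three cricket": 1+1+1+2 = 5 ✓
Line 2: "melancholy fading step": 4+2+1 = 7 ✓
Line 3: "wing stirs almost": 1+1+2 = 4 (expected 5)

Line 3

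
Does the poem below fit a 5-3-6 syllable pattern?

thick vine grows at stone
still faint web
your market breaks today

Line 1: "thick vine grows at stone": 1+1+1+1+1 = 5 ✓
Line 2: "still faint web": 1+1+1 = 3 ✓
Line 3: "your market breaks today": 1+2+1+2 = 6 ✓

Yes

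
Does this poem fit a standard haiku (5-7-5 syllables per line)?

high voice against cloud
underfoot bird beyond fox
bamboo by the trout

Line 1: high (1), voice (1), against (2), cloud (1) → 5 ✓
Line 2: underfoot (3), bird (1), beyond (2), fox (1) → 7 ✓
Line 3: bamboo (2), by (1), the (1), trout (1) → 5 ✓

Yes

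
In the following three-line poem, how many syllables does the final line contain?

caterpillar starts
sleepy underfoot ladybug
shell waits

The final line: "shell waits": 1+1 = 2

2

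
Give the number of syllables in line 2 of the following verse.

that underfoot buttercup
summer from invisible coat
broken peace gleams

Line 2: summer(2) + from(1) + invisible(4) + coat(1) = 8

8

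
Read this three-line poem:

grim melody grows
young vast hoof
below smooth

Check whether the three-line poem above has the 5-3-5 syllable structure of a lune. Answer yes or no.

No

Line 1: grim (1), melody (3), grows (1) → 5 ✓
Line 2: young (1), vast (1), hoof (1) → 3 ✓
Line 3: below (2), smooth (1) → 3 (expected 5)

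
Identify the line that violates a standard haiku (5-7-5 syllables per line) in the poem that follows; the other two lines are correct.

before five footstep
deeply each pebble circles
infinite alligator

Line 3

Line 1: before (2), five (1), footstep (2) → 5 ✓
Line 2: deeply (2), each (1), pebble (2), circles (2) → 7 ✓
Line 3: infinite (3), alligator (4) → 7 (expected 5)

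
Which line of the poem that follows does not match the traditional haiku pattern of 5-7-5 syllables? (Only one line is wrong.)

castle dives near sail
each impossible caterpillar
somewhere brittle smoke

Line 1: castle (2), dives (1), near (1), sail (1) → 5 ✓
Line 2: each (1), impossible (4), caterpillar (4) → 9 (expected 7)
Line 3: somewhere (2), brittle (2), smoke (1) → 5 ✓

Line 2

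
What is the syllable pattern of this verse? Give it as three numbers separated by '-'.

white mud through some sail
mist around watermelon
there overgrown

5-7-4

Line 1: "white mud through some sail": 1+1+1+1+1 = 5
Line 2: "mist around watermelon": 1+2+4 = 7
Line 3: "there overgrown": 1+3 = 4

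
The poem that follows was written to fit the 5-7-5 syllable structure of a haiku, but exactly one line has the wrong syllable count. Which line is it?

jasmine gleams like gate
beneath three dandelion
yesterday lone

Line 1: jasmine (2), gleams (1), like (1), gate (1) → 5 ✓
Line 2: beneath (2), three (1), dandelion (4) → 7 ✓
Line 3: yesterday (3), lone (1) → 4 (expected 5)

Line 3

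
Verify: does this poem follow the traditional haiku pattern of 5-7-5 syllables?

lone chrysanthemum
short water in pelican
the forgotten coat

Yes

Line 1: lone (1), chrysanthemum (4) → 5 ✓
Line 2: short (1), water (2), in (1), pelican (3) → 7 ✓
Line 3: the (1), forgotten (3), coat (1) → 5 ✓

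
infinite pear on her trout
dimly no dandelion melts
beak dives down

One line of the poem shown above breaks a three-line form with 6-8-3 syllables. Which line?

Line 1: "infinite pear on her trout": 3+1+1+1+1 = 7 (expected 6)
Line 2: "dimly no dandelion melts": 2+1+4+1 = 8 ✓
Line 3: "beak dives down": 1+1+1 = 3 ✓

The first line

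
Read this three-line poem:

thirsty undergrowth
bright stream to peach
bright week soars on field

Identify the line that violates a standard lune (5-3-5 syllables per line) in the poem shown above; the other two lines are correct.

Line 1: "thirsty undergrowth": 2+3 = 5 ✓
Line 2: "bright stream to peach": 1+1+1+1 = 4 (expected 3)
Line 3: "bright week soars on field": 1+1+1+1+1 = 5 ✓

The second line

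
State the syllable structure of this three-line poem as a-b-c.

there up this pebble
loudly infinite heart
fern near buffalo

5-6-5

Line 1: "there up this pebble": 1+1+1+2 = 5
Line 2: "loudly infinite heart": 2+3+1 = 6
Line 3: "fern near buffalo": 1+1+3 = 5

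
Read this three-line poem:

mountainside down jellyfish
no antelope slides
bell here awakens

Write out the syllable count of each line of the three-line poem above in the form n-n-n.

7-5-5

Line 1: "mountainside down jellyfish": 3+1+3 = 7
Line 2: "no antelope slides": 1+3+1 = 5
Line 3: "bell here awakens": 1+1+3 = 5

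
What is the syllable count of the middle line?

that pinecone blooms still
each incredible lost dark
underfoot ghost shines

The middle line: each(1) + incredible(4) + lost(1) + dark(1) = 7

7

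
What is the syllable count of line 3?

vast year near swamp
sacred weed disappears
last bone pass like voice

5

Line 3: "last bone pass like voice": 1+1+1+1+1 = 5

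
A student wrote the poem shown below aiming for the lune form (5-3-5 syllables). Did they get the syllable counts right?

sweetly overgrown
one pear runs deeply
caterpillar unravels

No

Line 1: "sweetly overgrown": 2+3 = 5 ✓
Line 2: "one pear runs deeply": 1+1+1+2 = 5 (expected 3)
Line 3: "caterpillar unravels": 4+3 = 7 (expected 5)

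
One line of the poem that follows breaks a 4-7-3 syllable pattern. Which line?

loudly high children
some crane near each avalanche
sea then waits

Line 1: "loudly high children": 2+1+2 = 5 (expected 4)
Line 2: "some crane near each avalanche": 1+1+1+1+3 = 7 ✓
Line 3: "sea then waits": 1+1+1 = 3 ✓

The first line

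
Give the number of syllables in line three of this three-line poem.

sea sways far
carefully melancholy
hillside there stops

Line three: hillside (2), there (1), stops (1) → 4

4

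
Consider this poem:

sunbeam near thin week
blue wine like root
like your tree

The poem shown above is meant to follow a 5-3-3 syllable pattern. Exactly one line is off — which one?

Line 1: "sunbeam near thin week": 2+1+1+1 = 5 ✓
Line 2: "blue wine like root": 1+1+1+1 = 4 (expected 3)
Line 3: "like your tree": 1+1+1 = 3 ✓

Line 2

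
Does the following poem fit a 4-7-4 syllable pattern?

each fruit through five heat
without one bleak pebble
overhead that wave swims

No

Line 1: each (1), fruit (1), through (1), five (1), heat (1) → 5 (expected 4)
Line 2: without (2), one (1), bleak (1), pebble (2) → 6 (expected 7)
Line 3: overhead (3), that (1), wave (1), swims (1) → 6 (expected 4)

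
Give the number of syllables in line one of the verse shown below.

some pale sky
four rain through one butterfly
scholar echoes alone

Line one: some(1) + pale(1) + sky(1) = 3

3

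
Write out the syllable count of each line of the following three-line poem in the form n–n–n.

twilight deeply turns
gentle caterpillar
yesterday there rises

Line 1: twilight (2), deeply (2), turns (1) → 5
Line 2: gentle (2), caterpillar (4) → 6
Line 3: yesterday (3), there (1), rises (2) → 6

5–6–6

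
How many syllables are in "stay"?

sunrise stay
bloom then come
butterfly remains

1

"stay" has 1 syllable.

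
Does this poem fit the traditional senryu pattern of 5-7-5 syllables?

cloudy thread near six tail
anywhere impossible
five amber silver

No

Line 1: cloudy (2), thread (1), near (1), six (1), tail (1) → 6 (expected 5)
Line 2: anywhere (3), impossible (4) → 7 ✓
Line 3: five (1), amber (2), silver (2) → 5 ✓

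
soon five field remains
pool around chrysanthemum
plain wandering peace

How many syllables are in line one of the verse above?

5

Line one: soon(1) + five(1) + field(1) + remains(2) = 5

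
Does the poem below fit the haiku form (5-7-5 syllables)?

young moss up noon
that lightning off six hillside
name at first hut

No

Line 1: young(1) + moss(1) + up(1) + noon(1) = 4 (expected 5)
Line 2: that(1) + lightning(2) + off(1) + six(1) + hillside(2) = 7 ✓
Line 3: name(1) + at(1) + first(1) + hut(1) = 4 (expected 5)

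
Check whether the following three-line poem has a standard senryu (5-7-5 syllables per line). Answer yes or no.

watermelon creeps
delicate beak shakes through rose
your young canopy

Yes

Line 1: watermelon (4), creeps (1) → 5 ✓
Line 2: delicate (3), beak (1), shakes (1), through (1), rose (1) → 7 ✓
Line 3: your (1), young (1), canopy (3) → 5 ✓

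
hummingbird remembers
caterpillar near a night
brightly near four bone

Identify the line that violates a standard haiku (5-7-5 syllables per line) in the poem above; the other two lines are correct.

Line 1: "hummingbird remembers": 3+3 = 6 (expected 5)
Line 2: "caterpillar near a night": 4+1+1+1 = 7 ✓
Line 3: "brightly near four bone": 2+1+1+1 = 5 ✓

The first line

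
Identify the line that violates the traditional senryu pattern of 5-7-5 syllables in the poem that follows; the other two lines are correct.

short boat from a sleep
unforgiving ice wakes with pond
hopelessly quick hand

Line 1: "short boat from a sleep": 1+1+1+1+1 = 5 ✓
Line 2: "unforgiving ice wakes with pond": 4+1+1+1+1 = 8 (expected 7)
Line 3: "hopelessly quick hand": 3+1+1 = 5 ✓

The second line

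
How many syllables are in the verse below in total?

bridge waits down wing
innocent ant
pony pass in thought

Line 1: "bridge waits down wing": 1+1+1+1 = 4
Line 2: "innocent ant": 3+1 = 4
Line 3: "pony pass in thought": 2+1+1+1 = 5
Total: 4 + 4 + 5 = 13

13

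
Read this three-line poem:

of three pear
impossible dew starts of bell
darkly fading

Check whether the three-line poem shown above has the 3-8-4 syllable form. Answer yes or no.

Line 1: of (1), three (1), pear (1) → 3 ✓
Line 2: impossible (4), dew (1), starts (1), of (1), bell (1) → 8 ✓
Line 3: darkly (2), fading (2) → 4 ✓

Yes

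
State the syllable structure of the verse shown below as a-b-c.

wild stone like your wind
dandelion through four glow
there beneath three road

5-7-5

Line 1: wild (1), stone (1), like (1), your (1), wind (1) → 5
Line 2: dandelion (4), through (1), four (1), glow (1) → 7
Line 3: there (1), beneath (2), three (1), road (1) → 5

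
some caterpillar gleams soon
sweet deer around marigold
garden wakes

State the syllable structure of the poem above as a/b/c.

7/7/3

Line 1: some (1), caterpillar (4), gleams (1), soon (1) → 7
Line 2: sweet (1), deer (1), around (2), marigold (3) → 7
Line 3: garden (2), wakes (1) → 3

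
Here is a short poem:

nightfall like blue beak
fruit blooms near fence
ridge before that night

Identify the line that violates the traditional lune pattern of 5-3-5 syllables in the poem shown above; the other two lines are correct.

Line 2

Line 1: "nightfall like blue beak": 2+1+1+1 = 5 ✓
Line 2: "fruit blooms near fence": 1+1+1+1 = 4 (expected 3)
Line 3: "ridge before that night": 1+2+1+1 = 5 ✓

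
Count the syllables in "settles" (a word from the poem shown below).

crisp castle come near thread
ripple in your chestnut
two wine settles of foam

"settles" has 2 syllables.

2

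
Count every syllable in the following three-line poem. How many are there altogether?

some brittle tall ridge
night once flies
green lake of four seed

Line 1: "some brittle tall ridge": 1+2+1+1 = 5
Line 2: "night once flies": 1+1+1 = 3
Line 3: "green lake of four seed": 1+1+1+1+1 = 5
Total: 5 + 3 + 5 = 13

13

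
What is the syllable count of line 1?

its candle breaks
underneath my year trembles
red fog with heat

Line 1: "its candle breaks": 1+2+1 = 4

4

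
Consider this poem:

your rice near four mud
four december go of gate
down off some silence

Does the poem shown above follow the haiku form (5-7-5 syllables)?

Line 1: your (1), rice (1), near (1), four (1), mud (1) → 5 ✓
Line 2: four (1), december (3), go (1), of (1), gate (1) → 7 ✓
Line 3: down (1), off (1), some (1), silence (2) → 5 ✓

Yes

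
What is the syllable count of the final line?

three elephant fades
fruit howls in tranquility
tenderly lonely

5

The final line: tenderly(3) + lonely(2) = 5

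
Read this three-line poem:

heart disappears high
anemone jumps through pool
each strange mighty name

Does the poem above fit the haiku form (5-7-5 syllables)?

Yes

Line 1: "heart disappears high": 1+3+1 = 5 ✓
Line 2: "anemone jumps through pool": 4+1+1+1 = 7 ✓
Line 3: "each strange mighty name": 1+1+2+1 = 5 ✓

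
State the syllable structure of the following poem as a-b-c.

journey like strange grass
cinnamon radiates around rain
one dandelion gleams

Line 1: journey (2), like (1), strange (1), grass (1) → 5
Line 2: cinnamon (3), radiates (3), around (2), rain (1) → 9
Line 3: one (1), dandelion (4), gleams (1) → 6

5-9-6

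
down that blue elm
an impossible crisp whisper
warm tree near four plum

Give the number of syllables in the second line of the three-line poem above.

The second line: an(1) + impossible(4) + crisp(1) + whisper(2) = 8

8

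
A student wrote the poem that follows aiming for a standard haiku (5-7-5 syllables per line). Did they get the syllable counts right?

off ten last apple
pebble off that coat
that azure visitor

No

Line 1: "off ten last apple": 1+1+1+2 = 5 ✓
Line 2: "pebble off that coat": 2+1+1+1 = 5 (expected 7)
Line 3: "that azure visitor": 1+2+3 = 6 (expected 5)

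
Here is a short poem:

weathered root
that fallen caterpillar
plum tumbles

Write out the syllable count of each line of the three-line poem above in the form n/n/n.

Line 1: weathered(2) + root(1) = 3
Line 2: that(1) + fallen(2) + caterpillar(4) = 7
Line 3: plum(1) + tumbles(2) = 3

3/7/3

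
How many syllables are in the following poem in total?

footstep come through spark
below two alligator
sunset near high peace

17

Line 1: footstep(2) + come(1) + through(1) + spark(1) = 5
Line 2: below(2) + two(1) + alligator(4) = 7
Line 3: sunset(2) + near(1) + high(1) + peace(1) = 5
Total: 5 + 7 + 5 = 17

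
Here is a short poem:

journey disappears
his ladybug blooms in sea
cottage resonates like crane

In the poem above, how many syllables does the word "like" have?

1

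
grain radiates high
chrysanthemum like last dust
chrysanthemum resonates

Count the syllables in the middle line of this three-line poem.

7

The middle line: chrysanthemum (4), like (1), last (1), dust (1) → 7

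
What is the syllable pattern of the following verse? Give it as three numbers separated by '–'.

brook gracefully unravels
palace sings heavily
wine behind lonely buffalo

7–6–8

Line 1: "brook gracefully unravels": 1+3+3 = 7
Line 2: "palace sings heavily": 2+1+3 = 6
Line 3: "wine behind lonely buffalo": 1+2+2+3 = 8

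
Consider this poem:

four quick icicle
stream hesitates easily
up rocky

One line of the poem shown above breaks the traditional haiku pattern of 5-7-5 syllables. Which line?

Line 1: four(1) + quick(1) + icicle(3) = 5 ✓
Line 2: stream(1) + hesitates(3) + easily(3) = 7 ✓
Line 3: up(1) + rocky(2) = 3 (expected 5)

The third line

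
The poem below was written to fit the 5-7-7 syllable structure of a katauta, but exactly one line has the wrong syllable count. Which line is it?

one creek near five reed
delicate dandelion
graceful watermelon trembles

Line 1: one (1), creek (1), near (1), five (1), reed (1) → 5 ✓
Line 2: delicate (3), dandelion (4) → 7 ✓
Line 3: graceful (2), watermelon (4), trembles (2) → 8 (expected 7)

The third line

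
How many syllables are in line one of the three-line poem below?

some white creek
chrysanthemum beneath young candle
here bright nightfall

Line one: some(1) + white(1) + creek(1) = 3

3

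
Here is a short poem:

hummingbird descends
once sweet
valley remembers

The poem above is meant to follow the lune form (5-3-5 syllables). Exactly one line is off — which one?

The second line

Line 1: "hummingbird descends": 3+2 = 5 ✓
Line 2: "once sweet": 1+1 = 2 (expected 3)
Line 3: "valley remembers": 2+3 = 5 ✓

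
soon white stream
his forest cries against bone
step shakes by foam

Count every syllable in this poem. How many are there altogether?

Line 1: soon(1) + white(1) + stream(1) = 3
Line 2: his(1) + forest(2) + cries(1) + against(2) + bone(1) = 7
Line 3: step(1) + shakes(1) + by(1) + foam(1) = 4
Total: 3 + 7 + 4 = 14

14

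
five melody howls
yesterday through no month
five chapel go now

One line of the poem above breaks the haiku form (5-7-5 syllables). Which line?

Line 2

Line 1: five (1), melody (3), howls (1) → 5 ✓
Line 2: yesterday (3), through (1), no (1), month (1) → 6 (expected 7)
Line 3: five (1), chapel (2), go (1), now (1) → 5 ✓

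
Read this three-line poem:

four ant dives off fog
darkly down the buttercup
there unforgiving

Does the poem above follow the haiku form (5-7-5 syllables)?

Yes

Line 1: four(1) + ant(1) + dives(1) + off(1) + fog(1) = 5 ✓
Line 2: darkly(2) + down(1) + the(1) + buttercup(3) = 7 ✓
Line 3: there(1) + unforgiving(4) = 5 ✓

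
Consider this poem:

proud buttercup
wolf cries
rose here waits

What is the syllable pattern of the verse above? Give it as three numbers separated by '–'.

4–2–3

Line 1: proud(1) + buttercup(3) = 4
Line 2: wolf(1) + cries(1) = 2
Line 3: rose(1) + here(1) + waits(1) = 3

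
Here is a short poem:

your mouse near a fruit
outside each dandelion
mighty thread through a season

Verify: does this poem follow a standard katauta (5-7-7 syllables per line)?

Line 1: "your mouse near a fruit": 1+1+1+1+1 = 5 ✓
Line 2: "outside each dandelion": 2+1+4 = 7 ✓
Line 3: "mighty thread through a season": 2+1+1+1+2 = 7 ✓

Yes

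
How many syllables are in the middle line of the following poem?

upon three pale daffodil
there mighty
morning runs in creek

3

The middle line: there (1), mighty (2) → 3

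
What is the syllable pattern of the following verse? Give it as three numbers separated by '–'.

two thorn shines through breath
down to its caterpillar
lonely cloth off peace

5–7–5

Line 1: "two thorn shines through breath": 1+1+1+1+1 = 5
Line 2: "down to its caterpillar": 1+1+1+4 = 7
Line 3: "lonely cloth off peace": 2+1+1+1 = 5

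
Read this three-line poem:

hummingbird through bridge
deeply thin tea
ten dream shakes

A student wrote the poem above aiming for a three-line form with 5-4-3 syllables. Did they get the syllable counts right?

Yes

Line 1: hummingbird(3) + through(1) + bridge(1) = 5 ✓
Line 2: deeply(2) + thin(1) + tea(1) = 4 ✓
Line 3: ten(1) + dream(1) + shakes(1) = 3 ✓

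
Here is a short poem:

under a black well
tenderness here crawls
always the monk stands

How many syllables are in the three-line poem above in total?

15

Line 1: "under a black well": 2+1+1+1 = 5
Line 2: "tenderness here crawls": 3+1+1 = 5
Line 3: "always the monk stands": 2+1+1+1 = 5
Total: 5 + 5 + 5 = 15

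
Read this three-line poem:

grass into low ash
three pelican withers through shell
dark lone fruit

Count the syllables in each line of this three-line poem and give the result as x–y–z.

Line 1: grass(1) + into(2) + low(1) + ash(1) = 5
Line 2: three(1) + pelican(3) + withers(2) + through(1) + shell(1) = 8
Line 3: dark(1) + lone(1) + fruit(1) = 3

5–8–3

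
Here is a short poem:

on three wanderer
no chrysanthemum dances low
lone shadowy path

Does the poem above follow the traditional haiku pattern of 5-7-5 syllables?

No

Line 1: on(1) + three(1) + wanderer(3) = 5 ✓
Line 2: no(1) + chrysanthemum(4) + dances(2) + low(1) = 8 (expected 7)
Line 3: lone(1) + shadowy(3) + path(1) = 5 ✓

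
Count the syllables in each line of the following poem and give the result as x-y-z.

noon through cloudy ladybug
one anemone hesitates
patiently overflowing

Line 1: noon (1), through (1), cloudy (2), ladybug (3) → 7
Line 2: one (1), anemone (4), hesitates (3) → 8
Line 3: patiently (3), overflowing (4) → 7

7-8-7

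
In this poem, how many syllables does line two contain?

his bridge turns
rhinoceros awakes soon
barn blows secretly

Line two: rhinoceros (4), awakes (2), soon (1) → 7

7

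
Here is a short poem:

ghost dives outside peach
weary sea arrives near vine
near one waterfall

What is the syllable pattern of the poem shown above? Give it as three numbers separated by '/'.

5/7/5

Line 1: "ghost dives outside peach": 1+1+2+1 = 5
Line 2: "weary sea arrives near vine": 2+1+2+1+1 = 7
Line 3: "near one waterfall": 1+1+3 = 5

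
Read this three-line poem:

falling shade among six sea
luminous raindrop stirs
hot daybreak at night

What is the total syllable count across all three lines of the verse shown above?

18

Line 1: "falling shade among six sea": 2+1+2+1+1 = 7
Line 2: "luminous raindrop stirs": 3+2+1 = 6
Line 3: "hot daybreak at night": 1+2+1+1 = 5
Total: 7 + 6 + 5 = 18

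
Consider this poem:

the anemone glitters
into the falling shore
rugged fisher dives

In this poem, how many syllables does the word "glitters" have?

2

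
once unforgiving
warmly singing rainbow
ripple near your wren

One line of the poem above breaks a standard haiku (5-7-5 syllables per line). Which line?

Line 1: once (1), unforgiving (4) → 5 ✓
Line 2: warmly (2), singing (2), rainbow (2) → 6 (expected 7)
Line 3: ripple (2), near (1), your (1), wren (1) → 5 ✓

The second line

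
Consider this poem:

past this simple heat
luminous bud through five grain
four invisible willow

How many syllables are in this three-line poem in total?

Line 1: past (1), this (1), simple (2), heat (1) → 5
Line 2: luminous (3), bud (1), through (1), five (1), grain (1) → 7
Line 3: four (1), invisible (4), willow (2) → 7
Total: 5 + 7 + 7 = 19

19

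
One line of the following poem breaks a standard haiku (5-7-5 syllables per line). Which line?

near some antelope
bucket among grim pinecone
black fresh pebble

Line 1: near(1) + some(1) + antelope(3) = 5 ✓
Line 2: bucket(2) + among(2) + grim(1) + pinecone(2) = 7 ✓
Line 3: black(1) + fresh(1) + pebble(2) = 4 (expected 5)

The third line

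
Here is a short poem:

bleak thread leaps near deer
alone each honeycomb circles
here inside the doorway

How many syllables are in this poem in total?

19

Line 1: bleak (1), thread (1), leaps (1), near (1), deer (1) → 5
Line 2: alone (2), each (1), honeycomb (3), circles (2) → 8
Line 3: here (1), inside (2), the (1), doorway (2) → 6
Total: 5 + 8 + 6 = 19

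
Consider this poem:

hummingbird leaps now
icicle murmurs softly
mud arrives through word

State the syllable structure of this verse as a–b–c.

Line 1: hummingbird(3) + leaps(1) + now(1) = 5
Line 2: icicle(3) + murmurs(2) + softly(2) = 7
Line 3: mud(1) + arrives(2) + through(1) + word(1) = 5

5–7–5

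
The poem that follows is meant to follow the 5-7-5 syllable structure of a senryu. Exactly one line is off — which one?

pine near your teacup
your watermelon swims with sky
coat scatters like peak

Line 1: pine (1), near (1), your (1), teacup (2) → 5 ✓
Line 2: your (1), watermelon (4), swims (1), with (1), sky (1) → 8 (expected 7)
Line 3: coat (1), scatters (2), like (1), peak (1) → 5 ✓

The second line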